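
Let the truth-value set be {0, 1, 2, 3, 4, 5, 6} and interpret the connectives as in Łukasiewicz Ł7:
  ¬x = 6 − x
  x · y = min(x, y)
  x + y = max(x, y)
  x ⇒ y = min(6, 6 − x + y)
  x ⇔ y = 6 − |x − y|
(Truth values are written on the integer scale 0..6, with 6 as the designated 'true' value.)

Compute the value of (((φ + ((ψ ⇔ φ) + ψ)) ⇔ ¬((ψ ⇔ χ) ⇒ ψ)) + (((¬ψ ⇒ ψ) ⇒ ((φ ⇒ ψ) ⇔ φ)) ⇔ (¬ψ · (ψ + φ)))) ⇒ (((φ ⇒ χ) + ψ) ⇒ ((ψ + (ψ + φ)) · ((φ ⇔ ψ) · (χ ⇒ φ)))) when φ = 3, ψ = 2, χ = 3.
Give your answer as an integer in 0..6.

5

ψ ⇔ φ = 2 ⇔ 3 = 5
(ψ ⇔ φ) + ψ = 5 + 2 = 5
φ + ((ψ ⇔ φ) + ψ) = 3 + 5 = 5
ψ ⇔ χ = 2 ⇔ 3 = 5
(ψ ⇔ χ) ⇒ ψ = 5 ⇒ 2 = 3
¬((ψ ⇔ χ) ⇒ ψ) = ¬3 = 3
(φ + ((ψ ⇔ φ) + ψ)) ⇔ ¬((ψ ⇔ χ) ⇒ ψ) = 5 ⇔ 3 = 4
¬ψ = ¬2 = 4
¬ψ ⇒ ψ = 4 ⇒ 2 = 4
φ ⇒ ψ = 3 ⇒ 2 = 5
(φ ⇒ ψ) ⇔ φ = 5 ⇔ 3 = 4
(¬ψ ⇒ ψ) ⇒ ((φ ⇒ ψ) ⇔ φ) = 4 ⇒ 4 = 6
¬ψ = ¬2 = 4
ψ + φ = 2 + 3 = 3
¬ψ · (ψ + φ) = 4 · 3 = 3
((¬ψ ⇒ ψ) ⇒ ((φ ⇒ ψ) ⇔ φ)) ⇔ (¬ψ · (ψ + φ)) = 6 ⇔ 3 = 3
((φ + ((ψ ⇔ φ) + ψ)) ⇔ ¬((ψ ⇔ χ) ⇒ ψ)) + (((¬ψ ⇒ ψ) ⇒ ((φ ⇒ ψ) ⇔ φ)) ⇔ (¬ψ · (ψ + φ))) = 4 + 3 = 4
φ ⇒ χ = 3 ⇒ 3 = 6
(φ ⇒ χ) + ψ = 6 + 2 = 6
ψ + φ = 2 + 3 = 3
ψ + (ψ + φ) = 2 + 3 = 3
φ ⇔ ψ = 3 ⇔ 2 = 5
χ ⇒ φ = 3 ⇒ 3 = 6
(φ ⇔ ψ) · (χ ⇒ φ) = 5 · 6 = 5
(ψ + (ψ + φ)) · ((φ ⇔ ψ) · (χ ⇒ φ)) = 3 · 5 = 3
((φ ⇒ χ) + ψ) ⇒ ((ψ + (ψ + φ)) · ((φ ⇔ ψ) · (χ ⇒ φ))) = 6 ⇒ 3 = 3
(((φ + ((ψ ⇔ φ) + ψ)) ⇔ ¬((ψ ⇔ χ) ⇒ ψ)) + (((¬ψ ⇒ ψ) ⇒ ((φ ⇒ ψ) ⇔ φ)) ⇔ (¬ψ · (ψ + φ)))) ⇒ (((φ ⇒ χ) + ψ) ⇒ ((ψ + (ψ + φ)) · ((φ ⇔ ψ) · (χ ⇒ φ)))) = 4 ⇒ 3 = 5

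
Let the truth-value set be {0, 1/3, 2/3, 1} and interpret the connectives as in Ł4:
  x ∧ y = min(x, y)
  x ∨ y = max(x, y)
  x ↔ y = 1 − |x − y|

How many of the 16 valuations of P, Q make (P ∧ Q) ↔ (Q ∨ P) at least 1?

P = 0, Q = 0 ↦ 1  ≥
P = 0, Q = 1/3 ↦ 2/3  <
P = 0, Q = 2/3 ↦ 1/3  <
P = 0, Q = 1 ↦ 0  <
P = 1/3, Q = 0 ↦ 2/3  <
P = 1/3, Q = 1/3 ↦ 1  ≥
P = 1/3, Q = 2/3 ↦ 2/3  <
P = 1/3, Q = 1 ↦ 1/3  <
P = 2/3, Q = 0 ↦ 1/3  <
P = 2/3, Q = 1/3 ↦ 2/3  <
P = 2/3, Q = 2/3 ↦ 1  ≥
P = 2/3, Q = 1 ↦ 2/3  <
P = 1, Q = 0 ↦ 0  <
P = 1, Q = 1/3 ↦ 1/3  <
P = 1, Q = 2/3 ↦ 2/3  <
P = 1, Q = 1 ↦ 1  ≥
So 4 of the 16 assignments meet the threshold.

4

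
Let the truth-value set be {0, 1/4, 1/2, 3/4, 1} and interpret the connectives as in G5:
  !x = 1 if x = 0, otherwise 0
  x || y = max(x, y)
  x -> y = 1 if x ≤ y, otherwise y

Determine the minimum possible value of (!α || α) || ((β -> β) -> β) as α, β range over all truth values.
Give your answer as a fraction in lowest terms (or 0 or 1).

1/4

Take α = 1/4, β = 0:
!α = !1/4 = 0
!α || α = 0 || 1/4 = 1/4
β -> β = 0 -> 0 = 1
(β -> β) -> β = 1 -> 0 = 0
(!α || α) || ((β -> β) -> β) = 1/4 || 0 = 1/4
No assignment yields a value below 1/4, so this is the minimum.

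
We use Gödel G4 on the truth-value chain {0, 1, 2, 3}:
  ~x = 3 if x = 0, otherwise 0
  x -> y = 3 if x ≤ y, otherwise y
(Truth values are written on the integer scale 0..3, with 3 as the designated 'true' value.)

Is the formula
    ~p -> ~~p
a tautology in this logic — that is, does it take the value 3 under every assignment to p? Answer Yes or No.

No

Counterexample: take p = 0.
~p = ~0 = 3
~p = ~0 = 3
~~p = ~3 = 0
~p -> ~~p = 3 -> 0 = 0
This gives 0 ≠ 3.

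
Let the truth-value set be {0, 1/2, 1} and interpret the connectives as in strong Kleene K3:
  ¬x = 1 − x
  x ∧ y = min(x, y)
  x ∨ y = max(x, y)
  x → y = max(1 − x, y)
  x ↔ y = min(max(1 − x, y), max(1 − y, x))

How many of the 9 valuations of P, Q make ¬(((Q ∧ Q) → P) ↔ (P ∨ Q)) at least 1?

2

P = 0, Q = 0 ↦ 1  ≥
P = 0, Q = 1/2 ↦ 1/2  <
P = 0, Q = 1 ↦ 1  ≥
P = 1/2, Q = 0 ↦ 1/2  <
P = 1/2, Q = 1/2 ↦ 1/2  <
P = 1/2, Q = 1 ↦ 1/2  <
P = 1, Q = 0 ↦ 0  <
P = 1, Q = 1/2 ↦ 0  <
P = 1, Q = 1 ↦ 0  <
So 2 of the 9 assignments meet the threshold.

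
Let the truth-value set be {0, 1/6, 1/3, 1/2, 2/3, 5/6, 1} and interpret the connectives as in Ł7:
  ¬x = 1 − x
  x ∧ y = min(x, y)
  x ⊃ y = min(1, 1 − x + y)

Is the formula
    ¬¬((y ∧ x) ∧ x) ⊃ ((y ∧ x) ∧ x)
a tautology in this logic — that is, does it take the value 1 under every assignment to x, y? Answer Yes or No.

Yes

At x = 1/2, y = 5/6, for instance:
y ∧ x = 5/6 ∧ 1/2 = 1/2
(y ∧ x) ∧ x = 1/2 ∧ 1/2 = 1/2
¬((y ∧ x) ∧ x) = ¬1/2 = 1/2
¬¬((y ∧ x) ∧ x) = ¬1/2 = 1/2
¬¬((y ∧ x) ∧ x) ⊃ ((y ∧ x) ∧ x) = 1/2 ⊃ 1/2 = 1
and checking the remaining 48 assignments likewise gives ≥ 1 in every case.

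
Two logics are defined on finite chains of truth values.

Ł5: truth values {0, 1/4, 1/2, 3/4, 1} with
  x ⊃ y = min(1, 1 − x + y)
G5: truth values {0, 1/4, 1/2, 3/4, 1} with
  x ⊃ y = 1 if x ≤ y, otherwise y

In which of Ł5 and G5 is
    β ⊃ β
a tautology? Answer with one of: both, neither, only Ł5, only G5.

both

In Ł5: every assignment gives 1 — tautology.
In G5: every assignment gives 1 — tautology.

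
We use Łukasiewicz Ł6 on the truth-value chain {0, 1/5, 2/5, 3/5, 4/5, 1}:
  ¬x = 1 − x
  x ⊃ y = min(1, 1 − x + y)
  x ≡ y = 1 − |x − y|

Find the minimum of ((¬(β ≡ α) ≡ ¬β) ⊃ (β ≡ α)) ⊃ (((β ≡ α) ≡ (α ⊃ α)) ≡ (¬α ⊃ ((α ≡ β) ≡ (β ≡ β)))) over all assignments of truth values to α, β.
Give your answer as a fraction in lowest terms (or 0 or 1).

Take α = 2/5, β = 0:
β ≡ α = 0 ≡ 2/5 = 3/5
¬(β ≡ α) = ¬3/5 = 2/5
¬β = ¬0 = 1
¬(β ≡ α) ≡ ¬β = 2/5 ≡ 1 = 2/5
β ≡ α = 0 ≡ 2/5 = 3/5
(¬(β ≡ α) ≡ ¬β) ⊃ (β ≡ α) = 2/5 ⊃ 3/5 = 1
β ≡ α = 0 ≡ 2/5 = 3/5
α ⊃ α = 2/5 ⊃ 2/5 = 1
(β ≡ α) ≡ (α ⊃ α) = 3/5 ≡ 1 = 3/5
¬α = ¬2/5 = 3/5
α ≡ β = 2/5 ≡ 0 = 3/5
β ≡ β = 0 ≡ 0 = 1
(α ≡ β) ≡ (β ≡ β) = 3/5 ≡ 1 = 3/5
¬α ⊃ ((α ≡ β) ≡ (β ≡ β)) = 3/5 ⊃ 3/5 = 1
((β ≡ α) ≡ (α ⊃ α)) ≡ (¬α ⊃ ((α ≡ β) ≡ (β ≡ β))) = 3/5 ≡ 1 = 3/5
((¬(β ≡ α) ≡ ¬β) ⊃ (β ≡ α)) ⊃ (((β ≡ α) ≡ (α ⊃ α)) ≡ (¬α ⊃ ((α ≡ β) ≡ (β ≡ β)))) = 1 ⊃ 3/5 = 3/5
No assignment yields a value below 3/5, so this is the minimum.

3/5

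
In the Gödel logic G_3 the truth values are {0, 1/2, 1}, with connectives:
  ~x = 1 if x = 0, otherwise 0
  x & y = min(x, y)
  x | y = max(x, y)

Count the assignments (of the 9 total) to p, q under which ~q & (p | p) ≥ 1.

p = 0, q = 0 ↦ 0  <
p = 0, q = 1/2 ↦ 0  <
p = 0, q = 1 ↦ 0  <
p = 1/2, q = 0 ↦ 1/2  <
p = 1/2, q = 1/2 ↦ 0  <
p = 1/2, q = 1 ↦ 0  <
p = 1, q = 0 ↦ 1  ≥
p = 1, q = 1/2 ↦ 0  <
p = 1, q = 1 ↦ 0  <
So 1 of the 9 assignments meets the threshold.

1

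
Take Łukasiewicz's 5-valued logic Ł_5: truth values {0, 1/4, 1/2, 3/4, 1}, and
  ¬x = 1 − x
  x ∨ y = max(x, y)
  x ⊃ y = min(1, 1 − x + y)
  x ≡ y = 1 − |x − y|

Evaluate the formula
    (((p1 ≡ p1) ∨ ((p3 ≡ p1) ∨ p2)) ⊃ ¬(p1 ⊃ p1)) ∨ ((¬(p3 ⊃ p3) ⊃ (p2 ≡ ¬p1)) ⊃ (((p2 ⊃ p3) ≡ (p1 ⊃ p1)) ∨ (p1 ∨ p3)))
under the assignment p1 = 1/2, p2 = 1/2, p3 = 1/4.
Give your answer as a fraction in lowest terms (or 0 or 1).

3/4

p1 ≡ p1 = 1/2 ≡ 1/2 = 1
p3 ≡ p1 = 1/4 ≡ 1/2 = 3/4
(p3 ≡ p1) ∨ p2 = 3/4 ∨ 1/2 = 3/4
(p1 ≡ p1) ∨ ((p3 ≡ p1) ∨ p2) = 1 ∨ 3/4 = 1
p1 ⊃ p1 = 1/2 ⊃ 1/2 = 1
¬(p1 ⊃ p1) = ¬1 = 0
((p1 ≡ p1) ∨ ((p3 ≡ p1) ∨ p2)) ⊃ ¬(p1 ⊃ p1) = 1 ⊃ 0 = 0
p3 ⊃ p3 = 1/4 ⊃ 1/4 = 1
¬(p3 ⊃ p3) = ¬1 = 0
¬p1 = ¬1/2 = 1/2
p2 ≡ ¬p1 = 1/2 ≡ 1/2 = 1
¬(p3 ⊃ p3) ⊃ (p2 ≡ ¬p1) = 0 ⊃ 1 = 1
p2 ⊃ p3 = 1/2 ⊃ 1/4 = 3/4
p1 ⊃ p1 = 1/2 ⊃ 1/2 = 1
(p2 ⊃ p3) ≡ (p1 ⊃ p1) = 3/4 ≡ 1 = 3/4
p1 ∨ p3 = 1/2 ∨ 1/4 = 1/2
((p2 ⊃ p3) ≡ (p1 ⊃ p1)) ∨ (p1 ∨ p3) = 3/4 ∨ 1/2 = 3/4
(¬(p3 ⊃ p3) ⊃ (p2 ≡ ¬p1)) ⊃ (((p2 ⊃ p3) ≡ (p1 ⊃ p1)) ∨ (p1 ∨ p3)) = 1 ⊃ 3/4 = 3/4
(((p1 ≡ p1) ∨ ((p3 ≡ p1) ∨ p2)) ⊃ ¬(p1 ⊃ p1)) ∨ ((¬(p3 ⊃ p3) ⊃ (p2 ≡ ¬p1)) ⊃ (((p2 ⊃ p3) ≡ (p1 ⊃ p1)) ∨ (p1 ∨ p3))) = 0 ∨ 3/4 = 3/4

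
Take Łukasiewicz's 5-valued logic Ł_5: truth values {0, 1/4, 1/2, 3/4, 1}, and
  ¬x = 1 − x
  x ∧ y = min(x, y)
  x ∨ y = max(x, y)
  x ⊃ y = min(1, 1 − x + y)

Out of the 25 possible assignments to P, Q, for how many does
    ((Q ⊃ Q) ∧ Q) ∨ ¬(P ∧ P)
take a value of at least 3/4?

16

value 1: 9 assignments (counts)
value 3/4: 7 assignments (counts)
value 1/2: 5 assignments
value 1/4: 3 assignments
value 0: 1 assignment
So 16 of the 25 assignments meet the threshold.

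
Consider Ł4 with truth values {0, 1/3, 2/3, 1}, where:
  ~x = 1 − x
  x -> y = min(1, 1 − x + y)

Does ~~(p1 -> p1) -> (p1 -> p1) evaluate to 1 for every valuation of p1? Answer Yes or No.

Yes

p1 = 0 ↦ 1
p1 = 1/3 ↦ 1
p1 = 2/3 ↦ 1
p1 = 1 ↦ 1
Every assignment gives a value ≥ 1.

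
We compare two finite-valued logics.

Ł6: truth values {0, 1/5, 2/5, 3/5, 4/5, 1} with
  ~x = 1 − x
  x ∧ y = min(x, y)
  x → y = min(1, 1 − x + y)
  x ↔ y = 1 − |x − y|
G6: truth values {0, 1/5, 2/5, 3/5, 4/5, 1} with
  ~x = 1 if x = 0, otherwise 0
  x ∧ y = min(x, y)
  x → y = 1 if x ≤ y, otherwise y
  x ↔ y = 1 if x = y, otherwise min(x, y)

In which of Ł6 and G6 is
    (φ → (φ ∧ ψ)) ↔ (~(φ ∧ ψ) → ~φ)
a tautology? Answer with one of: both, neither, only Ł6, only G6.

only Ł6

In Ł6: every assignment gives 1 — tautology.
In G6: at φ = 2/5, ψ = 1/5 the value is 1/5 — not a tautology.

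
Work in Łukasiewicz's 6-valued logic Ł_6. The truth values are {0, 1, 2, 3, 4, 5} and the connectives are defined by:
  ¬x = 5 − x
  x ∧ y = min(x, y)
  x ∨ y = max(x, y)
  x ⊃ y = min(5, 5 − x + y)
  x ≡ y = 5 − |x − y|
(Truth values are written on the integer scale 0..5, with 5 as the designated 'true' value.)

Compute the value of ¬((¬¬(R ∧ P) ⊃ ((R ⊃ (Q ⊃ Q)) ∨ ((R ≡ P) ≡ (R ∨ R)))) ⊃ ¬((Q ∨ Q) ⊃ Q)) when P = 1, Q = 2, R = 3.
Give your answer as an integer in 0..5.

5

R ∧ P = 3 ∧ 1 = 1
¬(R ∧ P) = ¬1 = 4
¬¬(R ∧ P) = ¬4 = 1
Q ⊃ Q = 2 ⊃ 2 = 5
R ⊃ (Q ⊃ Q) = 3 ⊃ 5 = 5
R ≡ P = 3 ≡ 1 = 3
R ∨ R = 3 ∨ 3 = 3
(R ≡ P) ≡ (R ∨ R) = 3 ≡ 3 = 5
(R ⊃ (Q ⊃ Q)) ∨ ((R ≡ P) ≡ (R ∨ R)) = 5 ∨ 5 = 5
¬¬(R ∧ P) ⊃ ((R ⊃ (Q ⊃ Q)) ∨ ((R ≡ P) ≡ (R ∨ R))) = 1 ⊃ 5 = 5
Q ∨ Q = 2 ∨ 2 = 2
(Q ∨ Q) ⊃ Q = 2 ⊃ 2 = 5
¬((Q ∨ Q) ⊃ Q) = ¬5 = 0
(¬¬(R ∧ P) ⊃ ((R ⊃ (Q ⊃ Q)) ∨ ((R ≡ P) ≡ (R ∨ R)))) ⊃ ¬((Q ∨ Q) ⊃ Q) = 5 ⊃ 0 = 0
¬((¬¬(R ∧ P) ⊃ ((R ⊃ (Q ⊃ Q)) ∨ ((R ≡ P) ≡ (R ∨ R)))) ⊃ ¬((Q ∨ Q) ⊃ Q)) = ¬0 = 5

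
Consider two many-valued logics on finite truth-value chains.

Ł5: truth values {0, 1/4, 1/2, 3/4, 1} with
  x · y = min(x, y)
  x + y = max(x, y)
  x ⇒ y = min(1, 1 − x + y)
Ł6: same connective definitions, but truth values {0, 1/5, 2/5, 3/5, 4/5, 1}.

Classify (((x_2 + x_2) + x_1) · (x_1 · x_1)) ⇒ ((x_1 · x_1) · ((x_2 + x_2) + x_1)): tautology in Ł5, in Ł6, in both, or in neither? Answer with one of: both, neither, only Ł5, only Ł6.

In Ł5: every assignment gives 1 — tautology.
In Ł6: every assignment gives 1 — tautology.

both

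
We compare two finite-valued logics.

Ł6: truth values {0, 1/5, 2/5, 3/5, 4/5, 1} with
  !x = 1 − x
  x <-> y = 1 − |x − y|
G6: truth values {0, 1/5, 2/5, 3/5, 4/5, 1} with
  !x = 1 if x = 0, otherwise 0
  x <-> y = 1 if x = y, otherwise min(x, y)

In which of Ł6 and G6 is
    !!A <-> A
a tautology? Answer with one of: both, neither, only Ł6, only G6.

only Ł6

In Ł6: every assignment gives 1 — tautology.
In G6: at A = 1/5 the value is 1/5 — not a tautology.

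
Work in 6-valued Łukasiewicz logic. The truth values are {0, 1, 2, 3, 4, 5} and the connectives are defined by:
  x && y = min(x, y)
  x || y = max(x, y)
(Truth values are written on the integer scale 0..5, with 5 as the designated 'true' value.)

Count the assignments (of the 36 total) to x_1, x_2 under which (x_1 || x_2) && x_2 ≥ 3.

18

value 5: 6 assignments (counts)
value 4: 6 assignments (counts)
value 3: 6 assignments (counts)
value 2: 6 assignments
value 1: 6 assignments
value 0: 6 assignments
So 18 of the 36 assignments meet the threshold.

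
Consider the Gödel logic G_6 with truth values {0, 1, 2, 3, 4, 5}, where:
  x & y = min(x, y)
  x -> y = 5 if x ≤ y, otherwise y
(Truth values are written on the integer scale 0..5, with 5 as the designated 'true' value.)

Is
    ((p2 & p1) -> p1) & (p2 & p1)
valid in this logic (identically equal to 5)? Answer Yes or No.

Counterexample: take p1 = 0, p2 = 0.
p2 & p1 = 0 & 0 = 0
(p2 & p1) -> p1 = 0 -> 0 = 5
p2 & p1 = 0 & 0 = 0
((p2 & p1) -> p1) & (p2 & p1) = 5 & 0 = 0
This gives 0 ≠ 5.

No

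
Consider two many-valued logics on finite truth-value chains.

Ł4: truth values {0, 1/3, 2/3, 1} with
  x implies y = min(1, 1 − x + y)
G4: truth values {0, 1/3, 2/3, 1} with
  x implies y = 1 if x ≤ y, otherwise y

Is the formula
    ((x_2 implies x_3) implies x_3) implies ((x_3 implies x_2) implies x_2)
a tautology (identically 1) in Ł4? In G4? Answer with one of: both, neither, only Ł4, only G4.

In Ł4: every assignment gives 1 — tautology.
In G4: at x_2 = 1/3, x_3 = 0 the value is 1/3 — not a tautology.

only Ł4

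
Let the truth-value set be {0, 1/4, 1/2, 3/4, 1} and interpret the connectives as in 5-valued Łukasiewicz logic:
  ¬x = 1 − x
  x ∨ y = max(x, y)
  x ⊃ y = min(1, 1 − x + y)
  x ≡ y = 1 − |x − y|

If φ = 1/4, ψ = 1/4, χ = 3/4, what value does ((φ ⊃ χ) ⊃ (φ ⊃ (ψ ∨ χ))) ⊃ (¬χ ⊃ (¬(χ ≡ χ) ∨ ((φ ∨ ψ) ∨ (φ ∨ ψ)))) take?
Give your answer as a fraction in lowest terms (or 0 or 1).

1

φ ⊃ χ = 1/4 ⊃ 3/4 = 1
ψ ∨ χ = 1/4 ∨ 3/4 = 3/4
φ ⊃ (ψ ∨ χ) = 1/4 ⊃ 3/4 = 1
(φ ⊃ χ) ⊃ (φ ⊃ (ψ ∨ χ)) = 1 ⊃ 1 = 1
¬χ = ¬3/4 = 1/4
χ ≡ χ = 3/4 ≡ 3/4 = 1
¬(χ ≡ χ) = ¬1 = 0
φ ∨ ψ = 1/4 ∨ 1/4 = 1/4
φ ∨ ψ = 1/4 ∨ 1/4 = 1/4
(φ ∨ ψ) ∨ (φ ∨ ψ) = 1/4 ∨ 1/4 = 1/4
¬(χ ≡ χ) ∨ ((φ ∨ ψ) ∨ (φ ∨ ψ)) = 0 ∨ 1/4 = 1/4
¬χ ⊃ (¬(χ ≡ χ) ∨ ((φ ∨ ψ) ∨ (φ ∨ ψ))) = 1/4 ⊃ 1/4 = 1
((φ ⊃ χ) ⊃ (φ ⊃ (ψ ∨ χ))) ⊃ (¬χ ⊃ (¬(χ ≡ χ) ∨ ((φ ∨ ψ) ∨ (φ ∨ ψ)))) = 1 ⊃ 1 = 1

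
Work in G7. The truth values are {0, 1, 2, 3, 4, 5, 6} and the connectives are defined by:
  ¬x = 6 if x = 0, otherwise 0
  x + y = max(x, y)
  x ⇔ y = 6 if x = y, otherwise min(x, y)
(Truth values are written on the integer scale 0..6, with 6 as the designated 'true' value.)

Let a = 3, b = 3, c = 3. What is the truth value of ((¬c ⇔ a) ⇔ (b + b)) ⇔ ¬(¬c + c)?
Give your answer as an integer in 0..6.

6

¬c = ¬3 = 0
¬c ⇔ a = 0 ⇔ 3 = 0
b + b = 3 + 3 = 3
(¬c ⇔ a) ⇔ (b + b) = 0 ⇔ 3 = 0
¬c = ¬3 = 0
¬c + c = 0 + 3 = 3
¬(¬c + c) = ¬3 = 0
((¬c ⇔ a) ⇔ (b + b)) ⇔ ¬(¬c + c) = 0 ⇔ 0 = 6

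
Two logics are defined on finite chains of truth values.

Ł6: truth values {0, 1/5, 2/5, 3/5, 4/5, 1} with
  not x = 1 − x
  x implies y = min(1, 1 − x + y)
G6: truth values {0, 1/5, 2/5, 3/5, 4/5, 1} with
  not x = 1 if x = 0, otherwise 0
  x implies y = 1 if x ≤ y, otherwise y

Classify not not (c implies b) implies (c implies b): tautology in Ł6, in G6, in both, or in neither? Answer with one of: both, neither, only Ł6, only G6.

only Ł6

In Ł6: every assignment gives 1 — tautology.
In G6: at b = 1/5, c = 2/5 the value is 1/5 — not a tautology.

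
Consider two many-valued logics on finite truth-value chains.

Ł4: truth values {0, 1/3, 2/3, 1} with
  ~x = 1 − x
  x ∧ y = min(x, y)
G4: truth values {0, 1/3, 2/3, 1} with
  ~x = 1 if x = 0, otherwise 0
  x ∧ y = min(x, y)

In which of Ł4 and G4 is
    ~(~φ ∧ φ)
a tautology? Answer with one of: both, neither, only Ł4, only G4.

only G4

In Ł4: at φ = 1/3 the value is 2/3 — not a tautology.
In G4: every assignment gives 1 — tautology.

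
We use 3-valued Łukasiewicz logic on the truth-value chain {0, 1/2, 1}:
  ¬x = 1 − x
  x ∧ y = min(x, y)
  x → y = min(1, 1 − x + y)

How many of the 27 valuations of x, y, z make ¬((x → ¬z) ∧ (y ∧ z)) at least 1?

value 1: 17 assignments (counts)
value 1/2: 9 assignments
value 0: 1 assignment
So 17 of the 27 assignments meet the threshold.

17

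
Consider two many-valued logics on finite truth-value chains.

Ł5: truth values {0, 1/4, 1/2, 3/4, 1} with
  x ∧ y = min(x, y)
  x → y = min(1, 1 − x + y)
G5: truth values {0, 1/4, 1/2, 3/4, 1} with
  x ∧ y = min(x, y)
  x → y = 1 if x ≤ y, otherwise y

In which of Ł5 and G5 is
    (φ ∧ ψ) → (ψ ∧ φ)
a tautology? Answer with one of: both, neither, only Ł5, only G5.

both

In Ł5: every assignment gives 1 — tautology.
In G5: every assignment gives 1 — tautology.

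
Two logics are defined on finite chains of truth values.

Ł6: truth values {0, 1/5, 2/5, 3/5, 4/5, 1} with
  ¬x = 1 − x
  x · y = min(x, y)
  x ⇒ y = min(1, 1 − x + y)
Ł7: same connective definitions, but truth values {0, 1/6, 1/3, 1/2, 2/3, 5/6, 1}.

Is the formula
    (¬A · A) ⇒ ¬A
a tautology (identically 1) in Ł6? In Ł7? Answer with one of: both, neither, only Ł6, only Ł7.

both

In Ł6: every assignment gives 1 — tautology.
In Ł7: every assignment gives 1 — tautology.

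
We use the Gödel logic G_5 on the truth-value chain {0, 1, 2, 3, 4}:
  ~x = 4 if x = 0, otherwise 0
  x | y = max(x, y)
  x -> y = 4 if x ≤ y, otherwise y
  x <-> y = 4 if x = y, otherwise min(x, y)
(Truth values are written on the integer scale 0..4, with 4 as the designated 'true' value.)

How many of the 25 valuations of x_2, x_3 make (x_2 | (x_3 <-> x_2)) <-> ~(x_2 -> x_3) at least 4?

5

value 4: 5 assignments (counts)
value 3: 1 assignment
value 2: 1 assignment
value 1: 1 assignment
value 0: 17 assignments
So 5 of the 25 assignments meet the threshold.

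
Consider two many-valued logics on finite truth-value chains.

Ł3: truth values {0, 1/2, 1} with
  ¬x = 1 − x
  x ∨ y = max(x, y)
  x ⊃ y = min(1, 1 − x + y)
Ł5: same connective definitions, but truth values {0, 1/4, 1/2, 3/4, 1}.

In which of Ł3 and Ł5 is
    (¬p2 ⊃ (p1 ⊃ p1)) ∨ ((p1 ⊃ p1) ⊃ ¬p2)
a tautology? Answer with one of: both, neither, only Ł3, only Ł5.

both

In Ł3: every assignment gives 1 — tautology.
In Ł5: every assignment gives 1 — tautology.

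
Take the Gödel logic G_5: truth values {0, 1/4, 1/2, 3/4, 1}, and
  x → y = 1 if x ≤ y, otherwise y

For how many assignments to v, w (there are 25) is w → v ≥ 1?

value 1: 15 assignments (counts)
value 3/4: 1 assignment
value 1/2: 2 assignments
value 1/4: 3 assignments
value 0: 4 assignments
So 15 of the 25 assignments meet the threshold.

15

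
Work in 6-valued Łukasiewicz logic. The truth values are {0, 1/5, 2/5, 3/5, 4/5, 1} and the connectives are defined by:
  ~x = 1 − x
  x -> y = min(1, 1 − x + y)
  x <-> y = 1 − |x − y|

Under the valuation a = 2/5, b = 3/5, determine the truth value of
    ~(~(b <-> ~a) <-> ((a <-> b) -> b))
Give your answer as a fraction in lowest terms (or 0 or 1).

4/5

~a = ~2/5 = 3/5
b <-> ~a = 3/5 <-> 3/5 = 1
~(b <-> ~a) = ~1 = 0
a <-> b = 2/5 <-> 3/5 = 4/5
(a <-> b) -> b = 4/5 -> 3/5 = 4/5
~(b <-> ~a) <-> ((a <-> b) -> b) = 0 <-> 4/5 = 1/5
~(~(b <-> ~a) <-> ((a <-> b) -> b)) = ~1/5 = 4/5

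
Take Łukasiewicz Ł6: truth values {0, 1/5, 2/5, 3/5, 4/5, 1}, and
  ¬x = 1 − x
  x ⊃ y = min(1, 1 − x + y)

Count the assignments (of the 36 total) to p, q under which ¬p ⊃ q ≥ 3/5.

30

value 1: 21 assignments (counts)
value 4/5: 5 assignments (counts)
value 3/5: 4 assignments (counts)
value 2/5: 3 assignments
value 1/5: 2 assignments
value 0: 1 assignment
So 30 of the 36 assignments meet the threshold.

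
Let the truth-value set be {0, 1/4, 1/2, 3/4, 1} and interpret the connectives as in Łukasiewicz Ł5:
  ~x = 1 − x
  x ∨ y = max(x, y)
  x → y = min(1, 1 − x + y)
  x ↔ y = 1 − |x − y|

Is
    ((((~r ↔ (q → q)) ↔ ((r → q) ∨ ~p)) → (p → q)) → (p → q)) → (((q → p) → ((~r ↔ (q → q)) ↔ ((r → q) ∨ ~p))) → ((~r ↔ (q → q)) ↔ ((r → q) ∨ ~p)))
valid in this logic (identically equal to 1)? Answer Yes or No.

Counterexample: take p = 0, q = 1/4, r = 1/4.
~r = ~1/4 = 3/4
q → q = 1/4 → 1/4 = 1
~r ↔ (q → q) = 3/4 ↔ 1 = 3/4
r → q = 1/4 → 1/4 = 1
~p = ~0 = 1
(r → q) ∨ ~p = 1 ∨ 1 = 1
(~r ↔ (q → q)) ↔ ((r → q) ∨ ~p) = 3/4 ↔ 1 = 3/4
p → q = 0 → 1/4 = 1
((~r ↔ (q → q)) ↔ ((r → q) ∨ ~p)) → (p → q) = 3/4 → 1 = 1
p → q = 0 → 1/4 = 1
(((~r ↔ (q → q)) ↔ ((r → q) ∨ ~p)) → (p → q)) → (p → q) = 1 → 1 = 1
q → p = 1/4 → 0 = 3/4
~r = ~1/4 = 3/4
q → q = 1/4 → 1/4 = 1
~r ↔ (q → q) = 3/4 ↔ 1 = 3/4
r → q = 1/4 → 1/4 = 1
~p = ~0 = 1
(r → q) ∨ ~p = 1 ∨ 1 = 1
(~r ↔ (q → q)) ↔ ((r → q) ∨ ~p) = 3/4 ↔ 1 = 3/4
(q → p) → ((~r ↔ (q → q)) ↔ ((r → q) ∨ ~p)) = 3/4 → 3/4 = 1
~r = ~1/4 = 3/4
q → q = 1/4 → 1/4 = 1
~r ↔ (q → q) = 3/4 ↔ 1 = 3/4
r → q = 1/4 → 1/4 = 1
~p = ~0 = 1
(r → q) ∨ ~p = 1 ∨ 1 = 1
(~r ↔ (q → q)) ↔ ((r → q) ∨ ~p) = 3/4 ↔ 1 = 3/4
((q → p) → ((~r ↔ (q → q)) ↔ ((r → q) ∨ ~p))) → ((~r ↔ (q → q)) ↔ ((r → q) ∨ ~p)) = 1 → 3/4 = 3/4
((((~r ↔ (q → q)) ↔ ((r → q) ∨ ~p)) → (p → q)) → (p → q)) → (((q → p) → ((~r ↔ (q → q)) ↔ ((r → q) ∨ ~p))) → ((~r ↔ (q → q)) ↔ ((r → q) ∨ ~p))) = 1 → 3/4 = 3/4
This gives 3/4 ≠ 1.

No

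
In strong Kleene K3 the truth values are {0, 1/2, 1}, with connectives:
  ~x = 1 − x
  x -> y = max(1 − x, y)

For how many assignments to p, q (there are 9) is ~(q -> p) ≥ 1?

p = 0, q = 0 ↦ 0  <
p = 0, q = 1/2 ↦ 1/2  <
p = 0, q = 1 ↦ 1  ≥
p = 1/2, q = 0 ↦ 0  <
p = 1/2, q = 1/2 ↦ 1/2  <
p = 1/2, q = 1 ↦ 1/2  <
p = 1, q = 0 ↦ 0  <
p = 1, q = 1/2 ↦ 0  <
p = 1, q = 1 ↦ 0  <
So 1 of the 9 assignments meets the threshold.

1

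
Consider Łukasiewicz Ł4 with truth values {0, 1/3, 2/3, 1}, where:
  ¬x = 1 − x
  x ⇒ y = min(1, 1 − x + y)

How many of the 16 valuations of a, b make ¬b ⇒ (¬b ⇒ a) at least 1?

12

a = 0, b = 0 ↦ 0  <
a = 0, b = 1/3 ↦ 2/3  <
a = 0, b = 2/3 ↦ 1  ≥
a = 0, b = 1 ↦ 1  ≥
a = 1/3, b = 0 ↦ 1/3  <
a = 1/3, b = 1/3 ↦ 1  ≥
a = 1/3, b = 2/3 ↦ 1  ≥
a = 1/3, b = 1 ↦ 1  ≥
a = 2/3, b = 0 ↦ 2/3  <
a = 2/3, b = 1/3 ↦ 1  ≥
a = 2/3, b = 2/3 ↦ 1  ≥
a = 2/3, b = 1 ↦ 1  ≥
a = 1, b = 0 ↦ 1  ≥
a = 1, b = 1/3 ↦ 1  ≥
a = 1, b = 2/3 ↦ 1  ≥
a = 1, b = 1 ↦ 1  ≥
So 12 of the 16 assignments meet the threshold.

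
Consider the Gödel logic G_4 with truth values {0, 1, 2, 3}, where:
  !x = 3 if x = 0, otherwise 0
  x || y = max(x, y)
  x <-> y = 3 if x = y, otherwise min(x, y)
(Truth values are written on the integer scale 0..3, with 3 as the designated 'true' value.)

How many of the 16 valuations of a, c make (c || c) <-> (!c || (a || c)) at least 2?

10

a = 0, c = 0 ↦ 0  <
a = 0, c = 1 ↦ 3  ≥
a = 0, c = 2 ↦ 3  ≥
a = 0, c = 3 ↦ 3  ≥
a = 1, c = 0 ↦ 0  <
a = 1, c = 1 ↦ 3  ≥
a = 1, c = 2 ↦ 3  ≥
a = 1, c = 3 ↦ 3  ≥
a = 2, c = 0 ↦ 0  <
a = 2, c = 1 ↦ 1  <
a = 2, c = 2 ↦ 3  ≥
a = 2, c = 3 ↦ 3  ≥
a = 3, c = 0 ↦ 0  <
a = 3, c = 1 ↦ 1  <
a = 3, c = 2 ↦ 2  ≥
a = 3, c = 3 ↦ 3  ≥
So 10 of the 16 assignments meet the threshold.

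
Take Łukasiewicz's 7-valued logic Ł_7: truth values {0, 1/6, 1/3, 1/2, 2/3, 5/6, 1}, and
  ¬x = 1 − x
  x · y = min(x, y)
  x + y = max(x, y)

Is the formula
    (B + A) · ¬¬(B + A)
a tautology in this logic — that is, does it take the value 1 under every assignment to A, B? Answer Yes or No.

No

Counterexample: take A = 0, B = 0.
B + A = 0 + 0 = 0
¬(B + A) = ¬0 = 1
¬¬(B + A) = ¬1 = 0
(B + A) · ¬¬(B + A) = 0 · 0 = 0
This gives 0 ≠ 1.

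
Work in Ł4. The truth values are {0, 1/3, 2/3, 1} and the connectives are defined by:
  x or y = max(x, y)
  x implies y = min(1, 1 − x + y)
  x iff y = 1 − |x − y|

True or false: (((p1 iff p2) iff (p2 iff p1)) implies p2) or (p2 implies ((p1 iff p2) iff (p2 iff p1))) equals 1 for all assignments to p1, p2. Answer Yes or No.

Yes

p1 = 0, p2 = 0 ↦ 1
p1 = 0, p2 = 1/3 ↦ 1
p1 = 0, p2 = 2/3 ↦ 1
p1 = 0, p2 = 1 ↦ 1
p1 = 1/3, p2 = 0 ↦ 1
p1 = 1/3, p2 = 1/3 ↦ 1
p1 = 1/3, p2 = 2/3 ↦ 1
p1 = 1/3, p2 = 1 ↦ 1
p1 = 2/3, p2 = 0 ↦ 1
p1 = 2/3, p2 = 1/3 ↦ 1
p1 = 2/3, p2 = 2/3 ↦ 1
p1 = 2/3, p2 = 1 ↦ 1
p1 = 1, p2 = 0 ↦ 1
p1 = 1, p2 = 1/3 ↦ 1
p1 = 1, p2 = 2/3 ↦ 1
p1 = 1, p2 = 1 ↦ 1
Every assignment gives a value ≥ 1.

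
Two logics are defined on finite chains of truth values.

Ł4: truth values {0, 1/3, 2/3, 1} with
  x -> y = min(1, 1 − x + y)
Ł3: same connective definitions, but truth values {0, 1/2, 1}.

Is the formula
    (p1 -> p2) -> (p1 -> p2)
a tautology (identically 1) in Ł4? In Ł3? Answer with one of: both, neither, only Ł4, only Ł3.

In Ł4: every assignment gives 1 — tautology.
In Ł3: every assignment gives 1 — tautology.

both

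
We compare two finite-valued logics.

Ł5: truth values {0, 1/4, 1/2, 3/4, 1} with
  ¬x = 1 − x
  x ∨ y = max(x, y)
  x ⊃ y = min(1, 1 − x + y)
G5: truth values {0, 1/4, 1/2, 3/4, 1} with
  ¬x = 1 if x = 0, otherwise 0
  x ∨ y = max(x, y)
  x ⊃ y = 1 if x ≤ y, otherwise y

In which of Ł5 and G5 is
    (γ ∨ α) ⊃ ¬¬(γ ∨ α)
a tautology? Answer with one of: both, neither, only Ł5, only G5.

both

In Ł5: every assignment gives 1 — tautology.
In G5: every assignment gives 1 — tautology.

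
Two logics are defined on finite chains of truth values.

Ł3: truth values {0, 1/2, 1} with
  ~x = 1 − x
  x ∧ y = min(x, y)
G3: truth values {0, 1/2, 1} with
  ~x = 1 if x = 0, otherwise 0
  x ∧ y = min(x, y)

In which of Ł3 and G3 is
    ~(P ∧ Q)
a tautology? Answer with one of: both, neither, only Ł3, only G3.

neither

In Ł3: at P = 1/2, Q = 1/2 the value is 1/2 — not a tautology.
In G3: at P = 1/2, Q = 1/2 the value is 0 — not a tautology.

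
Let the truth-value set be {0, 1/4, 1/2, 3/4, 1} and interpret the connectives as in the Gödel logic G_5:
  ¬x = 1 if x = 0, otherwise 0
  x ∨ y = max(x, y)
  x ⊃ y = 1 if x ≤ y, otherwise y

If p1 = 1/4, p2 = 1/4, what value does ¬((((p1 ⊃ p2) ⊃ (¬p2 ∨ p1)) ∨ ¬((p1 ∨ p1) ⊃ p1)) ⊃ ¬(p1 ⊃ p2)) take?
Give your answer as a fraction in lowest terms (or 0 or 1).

1

p1 ⊃ p2 = 1/4 ⊃ 1/4 = 1
¬p2 = ¬1/4 = 0
¬p2 ∨ p1 = 0 ∨ 1/4 = 1/4
(p1 ⊃ p2) ⊃ (¬p2 ∨ p1) = 1 ⊃ 1/4 = 1/4
p1 ∨ p1 = 1/4 ∨ 1/4 = 1/4
(p1 ∨ p1) ⊃ p1 = 1/4 ⊃ 1/4 = 1
¬((p1 ∨ p1) ⊃ p1) = ¬1 = 0
((p1 ⊃ p2) ⊃ (¬p2 ∨ p1)) ∨ ¬((p1 ∨ p1) ⊃ p1) = 1/4 ∨ 0 = 1/4
p1 ⊃ p2 = 1/4 ⊃ 1/4 = 1
¬(p1 ⊃ p2) = ¬1 = 0
(((p1 ⊃ p2) ⊃ (¬p2 ∨ p1)) ∨ ¬((p1 ∨ p1) ⊃ p1)) ⊃ ¬(p1 ⊃ p2) = 1/4 ⊃ 0 = 0
¬((((p1 ⊃ p2) ⊃ (¬p2 ∨ p1)) ∨ ¬((p1 ∨ p1) ⊃ p1)) ⊃ ¬(p1 ⊃ p2)) = ¬0 = 1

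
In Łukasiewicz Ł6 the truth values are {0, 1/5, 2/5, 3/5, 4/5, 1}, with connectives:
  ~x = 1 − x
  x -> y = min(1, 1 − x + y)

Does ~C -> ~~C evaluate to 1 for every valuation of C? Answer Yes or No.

Counterexample: take C = 0.
~C = ~0 = 1
~C = ~0 = 1
~~C = ~1 = 0
~C -> ~~C = 1 -> 0 = 0
This gives 0 ≠ 1.

No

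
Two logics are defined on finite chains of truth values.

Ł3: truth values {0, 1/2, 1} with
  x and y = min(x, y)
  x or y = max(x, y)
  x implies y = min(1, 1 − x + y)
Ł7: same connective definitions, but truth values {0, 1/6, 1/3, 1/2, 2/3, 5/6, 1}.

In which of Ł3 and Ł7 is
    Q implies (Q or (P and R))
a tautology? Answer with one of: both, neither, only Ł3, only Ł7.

both

In Ł3: every assignment gives 1 — tautology.
In Ł7: every assignment gives 1 — tautology.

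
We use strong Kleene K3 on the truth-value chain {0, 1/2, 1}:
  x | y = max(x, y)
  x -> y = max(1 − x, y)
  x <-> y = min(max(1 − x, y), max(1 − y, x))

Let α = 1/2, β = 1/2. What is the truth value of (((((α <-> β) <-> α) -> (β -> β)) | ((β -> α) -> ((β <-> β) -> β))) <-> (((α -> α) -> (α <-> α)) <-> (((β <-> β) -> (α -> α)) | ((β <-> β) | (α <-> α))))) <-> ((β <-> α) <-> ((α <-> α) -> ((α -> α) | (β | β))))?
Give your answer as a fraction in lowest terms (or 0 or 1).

1/2

α <-> β = 1/2 <-> 1/2 = 1/2
(α <-> β) <-> α = 1/2 <-> 1/2 = 1/2
β -> β = 1/2 -> 1/2 = 1/2
((α <-> β) <-> α) -> (β -> β) = 1/2 -> 1/2 = 1/2
β -> α = 1/2 -> 1/2 = 1/2
β <-> β = 1/2 <-> 1/2 = 1/2
(β <-> β) -> β = 1/2 -> 1/2 = 1/2
(β -> α) -> ((β <-> β) -> β) = 1/2 -> 1/2 = 1/2
(((α <-> β) <-> α) -> (β -> β)) | ((β -> α) -> ((β <-> β) -> β)) = 1/2 | 1/2 = 1/2
α -> α = 1/2 -> 1/2 = 1/2
α <-> α = 1/2 <-> 1/2 = 1/2
(α -> α) -> (α <-> α) = 1/2 -> 1/2 = 1/2
β <-> β = 1/2 <-> 1/2 = 1/2
α -> α = 1/2 -> 1/2 = 1/2
(β <-> β) -> (α -> α) = 1/2 -> 1/2 = 1/2
β <-> β = 1/2 <-> 1/2 = 1/2
α <-> α = 1/2 <-> 1/2 = 1/2
(β <-> β) | (α <-> α) = 1/2 | 1/2 = 1/2
((β <-> β) -> (α -> α)) | ((β <-> β) | (α <-> α)) = 1/2 | 1/2 = 1/2
((α -> α) -> (α <-> α)) <-> (((β <-> β) -> (α -> α)) | ((β <-> β) | (α <-> α))) = 1/2 <-> 1/2 = 1/2
((((α <-> β) <-> α) -> (β -> β)) | ((β -> α) -> ((β <-> β) -> β))) <-> (((α -> α) -> (α <-> α)) <-> (((β <-> β) -> (α -> α)) | ((β <-> β) | (α <-> α)))) = 1/2 <-> 1/2 = 1/2
β <-> α = 1/2 <-> 1/2 = 1/2
α <-> α = 1/2 <-> 1/2 = 1/2
α -> α = 1/2 -> 1/2 = 1/2
β | β = 1/2 | 1/2 = 1/2
(α -> α) | (β | β) = 1/2 | 1/2 = 1/2
(α <-> α) -> ((α -> α) | (β | β)) = 1/2 -> 1/2 = 1/2
(β <-> α) <-> ((α <-> α) -> ((α -> α) | (β | β))) = 1/2 <-> 1/2 = 1/2
(((((α <-> β) <-> α) -> (β -> β)) | ((β -> α) -> ((β <-> β) -> β))) <-> (((α -> α) -> (α <-> α)) <-> (((β <-> β) -> (α -> α)) | ((β <-> β) | (α <-> α))))) <-> ((β <-> α) <-> ((α <-> α) -> ((α -> α) | (β | β)))) = 1/2 <-> 1/2 = 1/2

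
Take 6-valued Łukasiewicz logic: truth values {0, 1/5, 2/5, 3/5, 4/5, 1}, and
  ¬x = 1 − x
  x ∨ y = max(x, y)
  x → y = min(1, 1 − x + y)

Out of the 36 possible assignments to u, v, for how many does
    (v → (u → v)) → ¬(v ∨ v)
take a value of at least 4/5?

12

value 1: 6 assignments (counts)
value 4/5: 6 assignments (counts)
value 3/5: 6 assignments
value 2/5: 6 assignments
value 1/5: 6 assignments
value 0: 6 assignments
So 12 of the 36 assignments meet the threshold.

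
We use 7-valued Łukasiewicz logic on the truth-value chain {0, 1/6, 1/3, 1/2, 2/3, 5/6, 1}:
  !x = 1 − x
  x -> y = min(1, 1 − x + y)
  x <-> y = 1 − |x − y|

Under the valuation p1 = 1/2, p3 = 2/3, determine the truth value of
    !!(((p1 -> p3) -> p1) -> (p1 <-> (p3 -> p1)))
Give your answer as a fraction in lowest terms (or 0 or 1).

p1 -> p3 = 1/2 -> 2/3 = 1
(p1 -> p3) -> p1 = 1 -> 1/2 = 1/2
p3 -> p1 = 2/3 -> 1/2 = 5/6
p1 <-> (p3 -> p1) = 1/2 <-> 5/6 = 2/3
((p1 -> p3) -> p1) -> (p1 <-> (p3 -> p1)) = 1/2 -> 2/3 = 1
!(((p1 -> p3) -> p1) -> (p1 <-> (p3 -> p1))) = !1 = 0
!!(((p1 -> p3) -> p1) -> (p1 <-> (p3 -> p1))) = !0 = 1

1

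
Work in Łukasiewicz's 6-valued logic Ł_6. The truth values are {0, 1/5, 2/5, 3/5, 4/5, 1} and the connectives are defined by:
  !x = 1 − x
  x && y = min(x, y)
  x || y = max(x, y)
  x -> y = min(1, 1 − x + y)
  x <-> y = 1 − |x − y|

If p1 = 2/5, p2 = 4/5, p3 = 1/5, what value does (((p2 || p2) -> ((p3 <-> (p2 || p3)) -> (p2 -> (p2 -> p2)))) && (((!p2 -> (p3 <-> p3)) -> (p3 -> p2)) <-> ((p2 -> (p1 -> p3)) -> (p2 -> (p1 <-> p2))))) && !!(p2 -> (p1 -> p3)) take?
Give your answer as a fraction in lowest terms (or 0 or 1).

4/5

p2 || p2 = 4/5 || 4/5 = 4/5
p2 || p3 = 4/5 || 1/5 = 4/5
p3 <-> (p2 || p3) = 1/5 <-> 4/5 = 2/5
p2 -> p2 = 4/5 -> 4/5 = 1
p2 -> (p2 -> p2) = 4/5 -> 1 = 1
(p3 <-> (p2 || p3)) -> (p2 -> (p2 -> p2)) = 2/5 -> 1 = 1
(p2 || p2) -> ((p3 <-> (p2 || p3)) -> (p2 -> (p2 -> p2))) = 4/5 -> 1 = 1
!p2 = !4/5 = 1/5
p3 <-> p3 = 1/5 <-> 1/5 = 1
!p2 -> (p3 <-> p3) = 1/5 -> 1 = 1
p3 -> p2 = 1/5 -> 4/5 = 1
(!p2 -> (p3 <-> p3)) -> (p3 -> p2) = 1 -> 1 = 1
p1 -> p3 = 2/5 -> 1/5 = 4/5
p2 -> (p1 -> p3) = 4/5 -> 4/5 = 1
p1 <-> p2 = 2/5 <-> 4/5 = 3/5
p2 -> (p1 <-> p2) = 4/5 -> 3/5 = 4/5
(p2 -> (p1 -> p3)) -> (p2 -> (p1 <-> p2)) = 1 -> 4/5 = 4/5
((!p2 -> (p3 <-> p3)) -> (p3 -> p2)) <-> ((p2 -> (p1 -> p3)) -> (p2 -> (p1 <-> p2))) = 1 <-> 4/5 = 4/5
((p2 || p2) -> ((p3 <-> (p2 || p3)) -> (p2 -> (p2 -> p2)))) && (((!p2 -> (p3 <-> p3)) -> (p3 -> p2)) <-> ((p2 -> (p1 -> p3)) -> (p2 -> (p1 <-> p2)))) = 1 && 4/5 = 4/5
p1 -> p3 = 2/5 -> 1/5 = 4/5
p2 -> (p1 -> p3) = 4/5 -> 4/5 = 1
!(p2 -> (p1 -> p3)) = !1 = 0
!!(p2 -> (p1 -> p3)) = !0 = 1
(((p2 || p2) -> ((p3 <-> (p2 || p3)) -> (p2 -> (p2 -> p2)))) && (((!p2 -> (p3 <-> p3)) -> (p3 -> p2)) <-> ((p2 -> (p1 -> p3)) -> (p2 -> (p1 <-> p2))))) && !!(p2 -> (p1 -> p3)) = 4/5 && 1 = 4/5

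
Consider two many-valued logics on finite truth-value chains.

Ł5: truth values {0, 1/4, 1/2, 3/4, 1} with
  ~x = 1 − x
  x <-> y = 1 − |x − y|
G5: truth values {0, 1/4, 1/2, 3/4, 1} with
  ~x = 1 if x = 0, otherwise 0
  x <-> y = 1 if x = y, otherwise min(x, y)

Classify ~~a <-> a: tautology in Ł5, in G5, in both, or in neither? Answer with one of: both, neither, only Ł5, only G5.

only Ł5

In Ł5: every assignment gives 1 — tautology.
In G5: at a = 1/4 the value is 1/4 — not a tautology.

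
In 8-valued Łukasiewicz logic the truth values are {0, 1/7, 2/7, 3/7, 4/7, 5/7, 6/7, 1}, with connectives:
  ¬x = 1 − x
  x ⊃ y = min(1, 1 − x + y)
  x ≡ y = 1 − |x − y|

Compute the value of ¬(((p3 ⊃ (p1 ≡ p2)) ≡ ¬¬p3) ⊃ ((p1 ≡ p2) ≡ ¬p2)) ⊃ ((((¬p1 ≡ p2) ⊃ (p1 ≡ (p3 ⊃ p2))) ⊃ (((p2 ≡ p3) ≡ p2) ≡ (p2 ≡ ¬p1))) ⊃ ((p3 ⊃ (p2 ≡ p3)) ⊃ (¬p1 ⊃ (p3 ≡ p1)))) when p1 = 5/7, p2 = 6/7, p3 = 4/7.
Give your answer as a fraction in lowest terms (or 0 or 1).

1

p1 ≡ p2 = 5/7 ≡ 6/7 = 6/7
p3 ⊃ (p1 ≡ p2) = 4/7 ⊃ 6/7 = 1
¬p3 = ¬4/7 = 3/7
¬¬p3 = ¬3/7 = 4/7
(p3 ⊃ (p1 ≡ p2)) ≡ ¬¬p3 = 1 ≡ 4/7 = 4/7
p1 ≡ p2 = 5/7 ≡ 6/7 = 6/7
¬p2 = ¬6/7 = 1/7
(p1 ≡ p2) ≡ ¬p2 = 6/7 ≡ 1/7 = 2/7
((p3 ⊃ (p1 ≡ p2)) ≡ ¬¬p3) ⊃ ((p1 ≡ p2) ≡ ¬p2) = 4/7 ⊃ 2/7 = 5/7
¬(((p3 ⊃ (p1 ≡ p2)) ≡ ¬¬p3) ⊃ ((p1 ≡ p2) ≡ ¬p2)) = ¬5/7 = 2/7
¬p1 = ¬5/7 = 2/7
¬p1 ≡ p2 = 2/7 ≡ 6/7 = 3/7
p3 ⊃ p2 = 4/7 ⊃ 6/7 = 1
p1 ≡ (p3 ⊃ p2) = 5/7 ≡ 1 = 5/7
(¬p1 ≡ p2) ⊃ (p1 ≡ (p3 ⊃ p2)) = 3/7 ⊃ 5/7 = 1
p2 ≡ p3 = 6/7 ≡ 4/7 = 5/7
(p2 ≡ p3) ≡ p2 = 5/7 ≡ 6/7 = 6/7
¬p1 = ¬5/7 = 2/7
p2 ≡ ¬p1 = 6/7 ≡ 2/7 = 3/7
((p2 ≡ p3) ≡ p2) ≡ (p2 ≡ ¬p1) = 6/7 ≡ 3/7 = 4/7
((¬p1 ≡ p2) ⊃ (p1 ≡ (p3 ⊃ p2))) ⊃ (((p2 ≡ p3) ≡ p2) ≡ (p2 ≡ ¬p1)) = 1 ⊃ 4/7 = 4/7
p2 ≡ p3 = 6/7 ≡ 4/7 = 5/7
p3 ⊃ (p2 ≡ p3) = 4/7 ⊃ 5/7 = 1
¬p1 = ¬5/7 = 2/7
p3 ≡ p1 = 4/7 ≡ 5/7 = 6/7
¬p1 ⊃ (p3 ≡ p1) = 2/7 ⊃ 6/7 = 1
(p3 ⊃ (p2 ≡ p3)) ⊃ (¬p1 ⊃ (p3 ≡ p1)) = 1 ⊃ 1 = 1
(((¬p1 ≡ p2) ⊃ (p1 ≡ (p3 ⊃ p2))) ⊃ (((p2 ≡ p3) ≡ p2) ≡ (p2 ≡ ¬p1))) ⊃ ((p3 ⊃ (p2 ≡ p3)) ⊃ (¬p1 ⊃ (p3 ≡ p1))) = 4/7 ⊃ 1 = 1
¬(((p3 ⊃ (p1 ≡ p2)) ≡ ¬¬p3) ⊃ ((p1 ≡ p2) ≡ ¬p2)) ⊃ ((((¬p1 ≡ p2) ⊃ (p1 ≡ (p3 ⊃ p2))) ⊃ (((p2 ≡ p3) ≡ p2) ≡ (p2 ≡ ¬p1))) ⊃ ((p3 ⊃ (p2 ≡ p3)) ⊃ (¬p1 ⊃ (p3 ≡ p1)))) = 2/7 ⊃ 1 = 1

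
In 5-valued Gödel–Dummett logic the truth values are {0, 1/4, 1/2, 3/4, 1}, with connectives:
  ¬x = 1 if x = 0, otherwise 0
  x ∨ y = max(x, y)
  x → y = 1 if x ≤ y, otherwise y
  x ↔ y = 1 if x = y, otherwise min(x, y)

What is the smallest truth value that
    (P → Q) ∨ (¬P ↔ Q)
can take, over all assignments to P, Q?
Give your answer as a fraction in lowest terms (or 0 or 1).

1/4

Take P = 1/2, Q = 1/4:
P → Q = 1/2 → 1/4 = 1/4
¬P = ¬1/2 = 0
¬P ↔ Q = 0 ↔ 1/4 = 0
(P → Q) ∨ (¬P ↔ Q) = 1/4 ∨ 0 = 1/4
No assignment yields a value below 1/4, so this is the minimum.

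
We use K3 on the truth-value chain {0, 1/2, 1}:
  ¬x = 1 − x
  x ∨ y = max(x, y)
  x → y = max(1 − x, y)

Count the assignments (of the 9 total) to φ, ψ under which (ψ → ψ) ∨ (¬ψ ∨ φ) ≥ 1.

φ = 0, ψ = 0 ↦ 1  ≥
φ = 0, ψ = 1/2 ↦ 1/2  <
φ = 0, ψ = 1 ↦ 1  ≥
φ = 1/2, ψ = 0 ↦ 1  ≥
φ = 1/2, ψ = 1/2 ↦ 1/2  <
φ = 1/2, ψ = 1 ↦ 1  ≥
φ = 1, ψ = 0 ↦ 1  ≥
φ = 1, ψ = 1/2 ↦ 1  ≥
φ = 1, ψ = 1 ↦ 1  ≥
So 7 of the 9 assignments meet the threshold.

7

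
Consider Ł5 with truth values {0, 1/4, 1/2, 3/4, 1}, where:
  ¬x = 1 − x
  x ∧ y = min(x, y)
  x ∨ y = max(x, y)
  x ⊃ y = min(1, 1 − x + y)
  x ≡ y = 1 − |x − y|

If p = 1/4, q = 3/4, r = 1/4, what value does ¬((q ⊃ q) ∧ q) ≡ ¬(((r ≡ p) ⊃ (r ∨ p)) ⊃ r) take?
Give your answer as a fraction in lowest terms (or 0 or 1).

3/4

q ⊃ q = 3/4 ⊃ 3/4 = 1
(q ⊃ q) ∧ q = 1 ∧ 3/4 = 3/4
¬((q ⊃ q) ∧ q) = ¬3/4 = 1/4
r ≡ p = 1/4 ≡ 1/4 = 1
r ∨ p = 1/4 ∨ 1/4 = 1/4
(r ≡ p) ⊃ (r ∨ p) = 1 ⊃ 1/4 = 1/4
((r ≡ p) ⊃ (r ∨ p)) ⊃ r = 1/4 ⊃ 1/4 = 1
¬(((r ≡ p) ⊃ (r ∨ p)) ⊃ r) = ¬1 = 0
¬((q ⊃ q) ∧ q) ≡ ¬(((r ≡ p) ⊃ (r ∨ p)) ⊃ r) = 1/4 ≡ 0 = 3/4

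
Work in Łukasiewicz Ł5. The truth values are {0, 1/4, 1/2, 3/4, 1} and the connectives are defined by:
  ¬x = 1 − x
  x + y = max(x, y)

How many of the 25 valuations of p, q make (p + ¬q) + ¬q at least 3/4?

value 1: 9 assignments (counts)
value 3/4: 7 assignments (counts)
value 1/2: 5 assignments
value 1/4: 3 assignments
value 0: 1 assignment
So 16 of the 25 assignments meet the threshold.

16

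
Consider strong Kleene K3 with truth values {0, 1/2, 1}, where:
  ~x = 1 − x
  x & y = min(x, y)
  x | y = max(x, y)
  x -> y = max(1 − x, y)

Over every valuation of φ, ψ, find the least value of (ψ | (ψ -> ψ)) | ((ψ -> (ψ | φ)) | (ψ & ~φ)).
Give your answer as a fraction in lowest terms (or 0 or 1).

Take φ = 0, ψ = 1/2:
ψ -> ψ = 1/2 -> 1/2 = 1/2
ψ | (ψ -> ψ) = 1/2 | 1/2 = 1/2
ψ | φ = 1/2 | 0 = 1/2
ψ -> (ψ | φ) = 1/2 -> 1/2 = 1/2
~φ = ~0 = 1
ψ & ~φ = 1/2 & 1 = 1/2
(ψ -> (ψ | φ)) | (ψ & ~φ) = 1/2 | 1/2 = 1/2
(ψ | (ψ -> ψ)) | ((ψ -> (ψ | φ)) | (ψ & ~φ)) = 1/2 | 1/2 = 1/2
No assignment yields a value below 1/2, so this is the minimum.

1/2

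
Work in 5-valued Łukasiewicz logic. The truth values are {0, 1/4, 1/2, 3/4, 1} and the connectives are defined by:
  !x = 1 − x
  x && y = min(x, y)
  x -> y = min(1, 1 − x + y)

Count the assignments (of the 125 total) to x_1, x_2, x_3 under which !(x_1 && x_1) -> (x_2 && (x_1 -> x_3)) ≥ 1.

value 1: 75 assignments (counts)
value 3/4: 20 assignments
value 1/2: 15 assignments
value 1/4: 10 assignments
value 0: 5 assignments
So 75 of the 125 assignments meet the threshold.

75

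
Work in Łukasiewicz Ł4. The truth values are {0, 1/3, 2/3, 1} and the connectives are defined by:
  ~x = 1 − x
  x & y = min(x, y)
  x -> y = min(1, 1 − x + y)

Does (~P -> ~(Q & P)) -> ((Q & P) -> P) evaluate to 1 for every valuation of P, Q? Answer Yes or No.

P = 0, Q = 0 ↦ 1
P = 0, Q = 1/3 ↦ 1
P = 0, Q = 2/3 ↦ 1
P = 0, Q = 1 ↦ 1
P = 1/3, Q = 0 ↦ 1
P = 1/3, Q = 1/3 ↦ 1
P = 1/3, Q = 2/3 ↦ 1
P = 1/3, Q = 1 ↦ 1
P = 2/3, Q = 0 ↦ 1
P = 2/3, Q = 1/3 ↦ 1
P = 2/3, Q = 2/3 ↦ 1
P = 2/3, Q = 1 ↦ 1
P = 1, Q = 0 ↦ 1
P = 1, Q = 1/3 ↦ 1
P = 1, Q = 2/3 ↦ 1
P = 1, Q = 1 ↦ 1
Every assignment gives a value ≥ 1.

Yes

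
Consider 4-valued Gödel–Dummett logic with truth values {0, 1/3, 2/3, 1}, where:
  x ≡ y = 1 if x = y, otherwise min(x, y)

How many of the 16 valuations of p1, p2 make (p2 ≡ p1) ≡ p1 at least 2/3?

9

p1 = 0, p2 = 0 ↦ 0  <
p1 = 0, p2 = 1/3 ↦ 1  ≥
p1 = 0, p2 = 2/3 ↦ 1  ≥
p1 = 0, p2 = 1 ↦ 1  ≥
p1 = 1/3, p2 = 0 ↦ 0  <
p1 = 1/3, p2 = 1/3 ↦ 1/3  <
p1 = 1/3, p2 = 2/3 ↦ 1  ≥
p1 = 1/3, p2 = 1 ↦ 1  ≥
p1 = 2/3, p2 = 0 ↦ 0  <
p1 = 2/3, p2 = 1/3 ↦ 1/3  <
p1 = 2/3, p2 = 2/3 ↦ 2/3  ≥
p1 = 2/3, p2 = 1 ↦ 1  ≥
p1 = 1, p2 = 0 ↦ 0  <
p1 = 1, p2 = 1/3 ↦ 1/3  <
p1 = 1, p2 = 2/3 ↦ 2/3  ≥
p1 = 1, p2 = 1 ↦ 1  ≥
So 9 of the 16 assignments meet the threshold.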